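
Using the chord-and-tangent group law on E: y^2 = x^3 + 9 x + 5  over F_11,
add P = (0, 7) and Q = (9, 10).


P != Q, so use the chord formula.
s = (y2 - y1) / (x2 - x1) = (3) / (9) mod 11 = 4
x3 = s^2 - x1 - x2 mod 11 = 4^2 - 0 - 9 = 7
y3 = s (x1 - x3) - y1 mod 11 = 4 * (0 - 7) - 7 = 9

P + Q = (7, 9)


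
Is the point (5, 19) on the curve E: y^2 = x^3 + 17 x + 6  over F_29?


Check whether y^2 = x^3 + 17 x + 6 (mod 29) for (x, y) = (5, 19).
LHS: y^2 = 19^2 mod 29 = 13
RHS: x^3 + 17 x + 6 = 5^3 + 17*5 + 6 mod 29 = 13
LHS = RHS

Yes, on the curve


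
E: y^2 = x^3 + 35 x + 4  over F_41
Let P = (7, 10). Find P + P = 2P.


Doubling: s = (3 x1^2 + a) / (2 y1)
s = (3*7^2 + 35) / (2*10) mod 41 = 5
x3 = s^2 - 2 x1 mod 41 = 5^2 - 2*7 = 11
y3 = s (x1 - x3) - y1 mod 41 = 5 * (7 - 11) - 10 = 11

2P = (11, 11)


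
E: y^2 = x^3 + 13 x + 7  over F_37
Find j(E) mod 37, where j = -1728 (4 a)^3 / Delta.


Delta = -16(4 a^3 + 27 b^2) mod 37 = 25
-1728 * (4 a)^3 = -1728 * (4*13)^3 mod 37 = 14
j = 14 * 25^(-1) mod 37 = 5

j = 5 (mod 37)


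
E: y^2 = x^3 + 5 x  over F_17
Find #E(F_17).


For each x in F_17, count y with y^2 = x^3 + 5 x + 0 mod 17:
  x = 0: RHS = 0, y in [0]  -> 1 point(s)
  x = 2: RHS = 1, y in [1, 16]  -> 2 point(s)
  x = 3: RHS = 8, y in [5, 12]  -> 2 point(s)
  x = 4: RHS = 16, y in [4, 13]  -> 2 point(s)
  x = 6: RHS = 8, y in [5, 12]  -> 2 point(s)
  x = 7: RHS = 4, y in [2, 15]  -> 2 point(s)
  x = 8: RHS = 8, y in [5, 12]  -> 2 point(s)
  x = 9: RHS = 9, y in [3, 14]  -> 2 point(s)
  x = 10: RHS = 13, y in [8, 9]  -> 2 point(s)
  x = 11: RHS = 9, y in [3, 14]  -> 2 point(s)
  x = 13: RHS = 1, y in [1, 16]  -> 2 point(s)
  x = 14: RHS = 9, y in [3, 14]  -> 2 point(s)
  x = 15: RHS = 16, y in [4, 13]  -> 2 point(s)
Affine points: 25. Add the point at infinity: total = 26.

#E(F_17) = 26


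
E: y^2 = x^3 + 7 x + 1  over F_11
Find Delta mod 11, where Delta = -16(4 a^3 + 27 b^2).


4 a^3 + 27 b^2 = 4*7^3 + 27*1^2 = 1372 + 27 = 1399
Delta = -16 * (1399) = -22384
Delta mod 11 = 1

Delta = 1 (mod 11)


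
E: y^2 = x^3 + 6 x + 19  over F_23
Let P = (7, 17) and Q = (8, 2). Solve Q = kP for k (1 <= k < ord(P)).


Enumerate multiples of P until we hit Q = (8, 2):
  1P = (7, 17)
  2P = (12, 18)
  3P = (16, 18)
  4P = (2, 4)
  5P = (18, 5)
  6P = (22, 14)
  7P = (6, 15)
  8P = (14, 15)
  9P = (11, 17)
  10P = (5, 6)
  11P = (1, 16)
  12P = (8, 2)
Match found at i = 12.

k = 12


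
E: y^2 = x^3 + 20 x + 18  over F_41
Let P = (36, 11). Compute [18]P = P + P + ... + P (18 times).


k = 18 = 10010_2 (binary, LSB first: 01001)
Double-and-add from P = (36, 11):
  bit 0 = 0: acc unchanged = O
  bit 1 = 1: acc = O + (35, 25) = (35, 25)
  bit 2 = 0: acc unchanged = (35, 25)
  bit 3 = 0: acc unchanged = (35, 25)
  bit 4 = 1: acc = (35, 25) + (14, 34) = (29, 31)

18P = (29, 31)


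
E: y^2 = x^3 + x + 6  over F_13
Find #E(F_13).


For each x in F_13, count y with y^2 = x^3 + 1 x + 6 mod 13:
  x = 2: RHS = 3, y in [4, 9]  -> 2 point(s)
  x = 3: RHS = 10, y in [6, 7]  -> 2 point(s)
  x = 4: RHS = 9, y in [3, 10]  -> 2 point(s)
  x = 9: RHS = 3, y in [4, 9]  -> 2 point(s)
  x = 11: RHS = 9, y in [3, 10]  -> 2 point(s)
  x = 12: RHS = 4, y in [2, 11]  -> 2 point(s)
Affine points: 12. Add the point at infinity: total = 13.

#E(F_13) = 13


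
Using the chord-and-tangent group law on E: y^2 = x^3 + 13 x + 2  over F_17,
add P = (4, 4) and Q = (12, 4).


P != Q, so use the chord formula.
s = (y2 - y1) / (x2 - x1) = (0) / (8) mod 17 = 0
x3 = s^2 - x1 - x2 mod 17 = 0^2 - 4 - 12 = 1
y3 = s (x1 - x3) - y1 mod 17 = 0 * (4 - 1) - 4 = 13

P + Q = (1, 13)


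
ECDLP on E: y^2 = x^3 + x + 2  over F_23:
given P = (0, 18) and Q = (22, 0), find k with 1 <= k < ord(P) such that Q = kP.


Enumerate multiples of P until we hit Q = (22, 0):
  1P = (0, 18)
  2P = (3, 3)
  3P = (22, 0)
Match found at i = 3.

k = 3


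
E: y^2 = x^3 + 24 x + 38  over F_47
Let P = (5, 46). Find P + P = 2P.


Doubling: s = (3 x1^2 + a) / (2 y1)
s = (3*5^2 + 24) / (2*46) mod 47 = 21
x3 = s^2 - 2 x1 mod 47 = 21^2 - 2*5 = 8
y3 = s (x1 - x3) - y1 mod 47 = 21 * (5 - 8) - 46 = 32

2P = (8, 32)


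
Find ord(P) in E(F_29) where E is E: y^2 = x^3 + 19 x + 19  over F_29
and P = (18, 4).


Compute successive multiples of P until we hit O:
  1P = (18, 4)
  2P = (2, 6)
  3P = (14, 10)
  4P = (21, 15)
  5P = (26, 15)
  6P = (10, 7)
  7P = (17, 21)
  8P = (22, 6)
  ... (continuing to 35P)
  35P = O

ord(P) = 35


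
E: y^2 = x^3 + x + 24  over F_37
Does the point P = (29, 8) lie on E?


Check whether y^2 = x^3 + 1 x + 24 (mod 37) for (x, y) = (29, 8).
LHS: y^2 = 8^2 mod 37 = 27
RHS: x^3 + 1 x + 24 = 29^3 + 1*29 + 24 mod 37 = 22
LHS != RHS

No, not on the curve


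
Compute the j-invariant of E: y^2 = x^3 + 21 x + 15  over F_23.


Delta = -16(4 a^3 + 27 b^2) mod 23 = 4
-1728 * (4 a)^3 = -1728 * (4*21)^3 mod 23 = 18
j = 18 * 4^(-1) mod 23 = 16

j = 16 (mod 23)


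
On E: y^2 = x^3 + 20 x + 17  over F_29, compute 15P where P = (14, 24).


k = 15 = 1111_2 (binary, LSB first: 1111)
Double-and-add from P = (14, 24):
  bit 0 = 1: acc = O + (14, 24) = (14, 24)
  bit 1 = 1: acc = (14, 24) + (10, 17) = (28, 24)
  bit 2 = 1: acc = (28, 24) + (16, 5) = (1, 26)
  bit 3 = 1: acc = (1, 26) + (19, 8) = (10, 12)

15P = (10, 12)


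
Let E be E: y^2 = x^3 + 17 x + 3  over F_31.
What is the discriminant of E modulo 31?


4 a^3 + 27 b^2 = 4*17^3 + 27*3^2 = 19652 + 243 = 19895
Delta = -16 * (19895) = -318320
Delta mod 31 = 19

Delta = 19 (mod 31)


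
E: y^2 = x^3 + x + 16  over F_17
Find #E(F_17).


For each x in F_17, count y with y^2 = x^3 + 1 x + 16 mod 17:
  x = 0: RHS = 16, y in [4, 13]  -> 2 point(s)
  x = 1: RHS = 1, y in [1, 16]  -> 2 point(s)
  x = 2: RHS = 9, y in [3, 14]  -> 2 point(s)
  x = 4: RHS = 16, y in [4, 13]  -> 2 point(s)
  x = 6: RHS = 0, y in [0]  -> 1 point(s)
  x = 7: RHS = 9, y in [3, 14]  -> 2 point(s)
  x = 8: RHS = 9, y in [3, 14]  -> 2 point(s)
  x = 11: RHS = 15, y in [7, 10]  -> 2 point(s)
  x = 13: RHS = 16, y in [4, 13]  -> 2 point(s)
Affine points: 17. Add the point at infinity: total = 18.

#E(F_17) = 18


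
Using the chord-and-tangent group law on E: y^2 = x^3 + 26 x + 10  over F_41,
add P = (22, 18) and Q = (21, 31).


P != Q, so use the chord formula.
s = (y2 - y1) / (x2 - x1) = (13) / (40) mod 41 = 28
x3 = s^2 - x1 - x2 mod 41 = 28^2 - 22 - 21 = 3
y3 = s (x1 - x3) - y1 mod 41 = 28 * (22 - 3) - 18 = 22

P + Q = (3, 22)


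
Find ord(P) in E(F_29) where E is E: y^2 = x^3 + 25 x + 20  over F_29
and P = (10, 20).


Compute successive multiples of P until we hit O:
  1P = (10, 20)
  2P = (22, 13)
  3P = (6, 26)
  4P = (8, 6)
  5P = (2, 7)
  6P = (21, 2)
  7P = (28, 20)
  8P = (20, 9)
  ... (continuing to 18P)
  18P = O

ord(P) = 18


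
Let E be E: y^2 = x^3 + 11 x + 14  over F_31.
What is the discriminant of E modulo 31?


4 a^3 + 27 b^2 = 4*11^3 + 27*14^2 = 5324 + 5292 = 10616
Delta = -16 * (10616) = -169856
Delta mod 31 = 24

Delta = 24 (mod 31)


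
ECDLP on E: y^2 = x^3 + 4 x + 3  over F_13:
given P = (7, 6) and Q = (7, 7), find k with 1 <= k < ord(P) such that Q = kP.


Enumerate multiples of P until we hit Q = (7, 7):
  1P = (7, 6)
  2P = (11, 0)
  3P = (7, 7)
Match found at i = 3.

k = 3


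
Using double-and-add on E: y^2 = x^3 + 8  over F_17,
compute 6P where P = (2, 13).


k = 6 = 110_2 (binary, LSB first: 011)
Double-and-add from P = (2, 13):
  bit 0 = 0: acc unchanged = O
  bit 1 = 1: acc = O + (11, 9) = (11, 9)
  bit 2 = 1: acc = (11, 9) + (14, 7) = (0, 12)

6P = (0, 12)


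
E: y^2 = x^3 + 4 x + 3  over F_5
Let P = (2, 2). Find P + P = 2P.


Doubling: s = (3 x1^2 + a) / (2 y1)
s = (3*2^2 + 4) / (2*2) mod 5 = 4
x3 = s^2 - 2 x1 mod 5 = 4^2 - 2*2 = 2
y3 = s (x1 - x3) - y1 mod 5 = 4 * (2 - 2) - 2 = 3

2P = (2, 3)


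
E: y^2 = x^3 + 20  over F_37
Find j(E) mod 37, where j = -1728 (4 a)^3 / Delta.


Delta = -16(4 a^3 + 27 b^2) mod 37 = 27
-1728 * (4 a)^3 = -1728 * (4*0)^3 mod 37 = 0
j = 0 * 27^(-1) mod 37 = 0

j = 0 (mod 37)


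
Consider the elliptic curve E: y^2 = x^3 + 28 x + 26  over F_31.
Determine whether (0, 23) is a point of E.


Check whether y^2 = x^3 + 28 x + 26 (mod 31) for (x, y) = (0, 23).
LHS: y^2 = 23^2 mod 31 = 2
RHS: x^3 + 28 x + 26 = 0^3 + 28*0 + 26 mod 31 = 26
LHS != RHS

No, not on the curve


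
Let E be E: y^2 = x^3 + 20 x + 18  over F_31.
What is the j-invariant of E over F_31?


Delta = -16(4 a^3 + 27 b^2) mod 31 = 24
-1728 * (4 a)^3 = -1728 * (4*20)^3 mod 31 = 1
j = 1 * 24^(-1) mod 31 = 22

j = 22 (mod 31)


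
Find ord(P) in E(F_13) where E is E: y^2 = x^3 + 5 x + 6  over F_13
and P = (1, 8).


Compute successive multiples of P until we hit O:
  1P = (1, 8)
  2P = (8, 8)
  3P = (4, 5)
  4P = (9, 0)
  5P = (4, 8)
  6P = (8, 5)
  7P = (1, 5)
  8P = O

ord(P) = 8


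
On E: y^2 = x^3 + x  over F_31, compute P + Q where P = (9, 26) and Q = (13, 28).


P != Q, so use the chord formula.
s = (y2 - y1) / (x2 - x1) = (2) / (4) mod 31 = 16
x3 = s^2 - x1 - x2 mod 31 = 16^2 - 9 - 13 = 17
y3 = s (x1 - x3) - y1 mod 31 = 16 * (9 - 17) - 26 = 1

P + Q = (17, 1)


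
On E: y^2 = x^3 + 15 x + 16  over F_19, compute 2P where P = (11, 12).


Doubling: s = (3 x1^2 + a) / (2 y1)
s = (3*11^2 + 15) / (2*12) mod 19 = 11
x3 = s^2 - 2 x1 mod 19 = 11^2 - 2*11 = 4
y3 = s (x1 - x3) - y1 mod 19 = 11 * (11 - 4) - 12 = 8

2P = (4, 8)


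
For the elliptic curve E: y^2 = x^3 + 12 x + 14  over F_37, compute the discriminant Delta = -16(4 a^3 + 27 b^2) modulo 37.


4 a^3 + 27 b^2 = 4*12^3 + 27*14^2 = 6912 + 5292 = 12204
Delta = -16 * (12204) = -195264
Delta mod 37 = 22

Delta = 22 (mod 37)


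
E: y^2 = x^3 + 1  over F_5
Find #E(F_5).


For each x in F_5, count y with y^2 = x^3 + 0 x + 1 mod 5:
  x = 0: RHS = 1, y in [1, 4]  -> 2 point(s)
  x = 2: RHS = 4, y in [2, 3]  -> 2 point(s)
  x = 4: RHS = 0, y in [0]  -> 1 point(s)
Affine points: 5. Add the point at infinity: total = 6.

#E(F_5) = 6


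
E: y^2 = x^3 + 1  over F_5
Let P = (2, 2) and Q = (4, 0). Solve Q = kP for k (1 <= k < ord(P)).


Enumerate multiples of P until we hit Q = (4, 0):
  1P = (2, 2)
  2P = (0, 4)
  3P = (4, 0)
Match found at i = 3.

k = 3


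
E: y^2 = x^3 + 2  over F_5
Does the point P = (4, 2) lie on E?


Check whether y^2 = x^3 + 0 x + 2 (mod 5) for (x, y) = (4, 2).
LHS: y^2 = 2^2 mod 5 = 4
RHS: x^3 + 0 x + 2 = 4^3 + 0*4 + 2 mod 5 = 1
LHS != RHS

No, not on the curve


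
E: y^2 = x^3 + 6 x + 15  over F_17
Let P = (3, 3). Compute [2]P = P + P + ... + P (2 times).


k = 2 = 10_2 (binary, LSB first: 01)
Double-and-add from P = (3, 3):
  bit 0 = 0: acc unchanged = O
  bit 1 = 1: acc = O + (3, 14) = (3, 14)

2P = (3, 14)


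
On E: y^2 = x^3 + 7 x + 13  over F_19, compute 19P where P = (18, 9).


k = 19 = 10011_2 (binary, LSB first: 11001)
Double-and-add from P = (18, 9):
  bit 0 = 1: acc = O + (18, 9) = (18, 9)
  bit 1 = 1: acc = (18, 9) + (7, 14) = (3, 17)
  bit 2 = 0: acc unchanged = (3, 17)
  bit 3 = 0: acc unchanged = (3, 17)
  bit 4 = 1: acc = (3, 17) + (14, 9) = (3, 2)

19P = (3, 2)


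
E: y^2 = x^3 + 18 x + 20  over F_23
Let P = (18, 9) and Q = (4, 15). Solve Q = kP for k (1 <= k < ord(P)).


Enumerate multiples of P until we hit Q = (4, 15):
  1P = (18, 9)
  2P = (22, 1)
  3P = (10, 21)
  4P = (3, 3)
  5P = (4, 15)
Match found at i = 5.

k = 5


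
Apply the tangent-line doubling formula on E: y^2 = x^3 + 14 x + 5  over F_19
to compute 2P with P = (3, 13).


Doubling: s = (3 x1^2 + a) / (2 y1)
s = (3*3^2 + 14) / (2*13) mod 19 = 14
x3 = s^2 - 2 x1 mod 19 = 14^2 - 2*3 = 0
y3 = s (x1 - x3) - y1 mod 19 = 14 * (3 - 0) - 13 = 10

2P = (0, 10)


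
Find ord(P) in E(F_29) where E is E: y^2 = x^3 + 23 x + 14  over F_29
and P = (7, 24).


Compute successive multiples of P until we hit O:
  1P = (7, 24)
  2P = (14, 8)
  3P = (15, 15)
  4P = (6, 22)
  5P = (20, 8)
  6P = (3, 9)
  7P = (24, 21)
  8P = (18, 24)
  ... (continuing to 29P)
  29P = O

ord(P) = 29


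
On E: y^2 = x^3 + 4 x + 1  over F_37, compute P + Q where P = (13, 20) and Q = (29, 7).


P != Q, so use the chord formula.
s = (y2 - y1) / (x2 - x1) = (24) / (16) mod 37 = 20
x3 = s^2 - x1 - x2 mod 37 = 20^2 - 13 - 29 = 25
y3 = s (x1 - x3) - y1 mod 37 = 20 * (13 - 25) - 20 = 36

P + Q = (25, 36)


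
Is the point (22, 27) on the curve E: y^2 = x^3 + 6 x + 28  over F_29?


Check whether y^2 = x^3 + 6 x + 28 (mod 29) for (x, y) = (22, 27).
LHS: y^2 = 27^2 mod 29 = 4
RHS: x^3 + 6 x + 28 = 22^3 + 6*22 + 28 mod 29 = 20
LHS != RHS

No, not on the curve


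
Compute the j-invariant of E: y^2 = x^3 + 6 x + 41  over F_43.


Delta = -16(4 a^3 + 27 b^2) mod 43 = 14
-1728 * (4 a)^3 = -1728 * (4*6)^3 mod 43 = 4
j = 4 * 14^(-1) mod 43 = 31

j = 31 (mod 43)


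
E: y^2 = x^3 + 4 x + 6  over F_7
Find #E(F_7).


For each x in F_7, count y with y^2 = x^3 + 4 x + 6 mod 7:
  x = 1: RHS = 4, y in [2, 5]  -> 2 point(s)
  x = 2: RHS = 1, y in [1, 6]  -> 2 point(s)
  x = 4: RHS = 2, y in [3, 4]  -> 2 point(s)
  x = 5: RHS = 4, y in [2, 5]  -> 2 point(s)
  x = 6: RHS = 1, y in [1, 6]  -> 2 point(s)
Affine points: 10. Add the point at infinity: total = 11.

#E(F_7) = 11


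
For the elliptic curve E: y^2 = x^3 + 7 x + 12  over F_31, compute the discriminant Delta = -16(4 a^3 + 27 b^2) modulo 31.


4 a^3 + 27 b^2 = 4*7^3 + 27*12^2 = 1372 + 3888 = 5260
Delta = -16 * (5260) = -84160
Delta mod 31 = 5

Delta = 5 (mod 31)


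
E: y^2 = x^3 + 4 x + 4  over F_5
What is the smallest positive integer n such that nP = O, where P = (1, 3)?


Compute successive multiples of P until we hit O:
  1P = (1, 3)
  2P = (2, 0)
  3P = (1, 2)
  4P = O

ord(P) = 4


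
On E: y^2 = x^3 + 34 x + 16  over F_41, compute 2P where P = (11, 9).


Doubling: s = (3 x1^2 + a) / (2 y1)
s = (3*11^2 + 34) / (2*9) mod 41 = 38
x3 = s^2 - 2 x1 mod 41 = 38^2 - 2*11 = 28
y3 = s (x1 - x3) - y1 mod 41 = 38 * (11 - 28) - 9 = 1

2P = (28, 1)


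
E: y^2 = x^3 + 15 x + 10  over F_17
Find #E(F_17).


For each x in F_17, count y with y^2 = x^3 + 15 x + 10 mod 17:
  x = 1: RHS = 9, y in [3, 14]  -> 2 point(s)
  x = 4: RHS = 15, y in [7, 10]  -> 2 point(s)
  x = 7: RHS = 16, y in [4, 13]  -> 2 point(s)
  x = 8: RHS = 13, y in [8, 9]  -> 2 point(s)
  x = 10: RHS = 4, y in [2, 15]  -> 2 point(s)
Affine points: 10. Add the point at infinity: total = 11.

#E(F_17) = 11


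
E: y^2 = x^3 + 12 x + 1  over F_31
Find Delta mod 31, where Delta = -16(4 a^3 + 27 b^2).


4 a^3 + 27 b^2 = 4*12^3 + 27*1^2 = 6912 + 27 = 6939
Delta = -16 * (6939) = -111024
Delta mod 31 = 18

Delta = 18 (mod 31)


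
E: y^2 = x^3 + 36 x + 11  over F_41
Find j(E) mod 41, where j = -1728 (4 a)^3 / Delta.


Delta = -16(4 a^3 + 27 b^2) mod 41 = 8
-1728 * (4 a)^3 = -1728 * (4*36)^3 mod 41 = 30
j = 30 * 8^(-1) mod 41 = 14

j = 14 (mod 41)


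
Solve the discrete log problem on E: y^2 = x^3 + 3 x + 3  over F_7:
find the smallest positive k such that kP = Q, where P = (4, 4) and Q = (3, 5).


Enumerate multiples of P until we hit Q = (3, 5):
  1P = (4, 4)
  2P = (3, 5)
Match found at i = 2.

k = 2


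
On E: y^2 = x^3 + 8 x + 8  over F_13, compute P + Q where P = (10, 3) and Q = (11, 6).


P != Q, so use the chord formula.
s = (y2 - y1) / (x2 - x1) = (3) / (1) mod 13 = 3
x3 = s^2 - x1 - x2 mod 13 = 3^2 - 10 - 11 = 1
y3 = s (x1 - x3) - y1 mod 13 = 3 * (10 - 1) - 3 = 11

P + Q = (1, 11)


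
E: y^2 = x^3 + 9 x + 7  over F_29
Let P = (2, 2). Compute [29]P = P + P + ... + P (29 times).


k = 29 = 11101_2 (binary, LSB first: 10111)
Double-and-add from P = (2, 2):
  bit 0 = 1: acc = O + (2, 2) = (2, 2)
  bit 1 = 0: acc unchanged = (2, 2)
  bit 2 = 1: acc = (2, 2) + (6, 25) = (16, 19)
  bit 3 = 1: acc = (16, 19) + (22, 6) = (11, 4)
  bit 4 = 1: acc = (11, 4) + (9, 18) = (0, 6)

29P = (0, 6)


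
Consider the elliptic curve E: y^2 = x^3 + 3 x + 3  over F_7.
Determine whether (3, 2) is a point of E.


Check whether y^2 = x^3 + 3 x + 3 (mod 7) for (x, y) = (3, 2).
LHS: y^2 = 2^2 mod 7 = 4
RHS: x^3 + 3 x + 3 = 3^3 + 3*3 + 3 mod 7 = 4
LHS = RHS

Yes, on the curve


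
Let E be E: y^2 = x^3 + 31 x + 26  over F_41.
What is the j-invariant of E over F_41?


Delta = -16(4 a^3 + 27 b^2) mod 41 = 10
-1728 * (4 a)^3 = -1728 * (4*31)^3 mod 41 = 35
j = 35 * 10^(-1) mod 41 = 24

j = 24 (mod 41)


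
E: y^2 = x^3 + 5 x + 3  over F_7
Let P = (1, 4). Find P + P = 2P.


Doubling: s = (3 x1^2 + a) / (2 y1)
s = (3*1^2 + 5) / (2*4) mod 7 = 1
x3 = s^2 - 2 x1 mod 7 = 1^2 - 2*1 = 6
y3 = s (x1 - x3) - y1 mod 7 = 1 * (1 - 6) - 4 = 5

2P = (6, 5)


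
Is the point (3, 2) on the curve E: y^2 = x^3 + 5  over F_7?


Check whether y^2 = x^3 + 0 x + 5 (mod 7) for (x, y) = (3, 2).
LHS: y^2 = 2^2 mod 7 = 4
RHS: x^3 + 0 x + 5 = 3^3 + 0*3 + 5 mod 7 = 4
LHS = RHS

Yes, on the curve


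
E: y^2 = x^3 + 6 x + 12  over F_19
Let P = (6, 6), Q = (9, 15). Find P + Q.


P != Q, so use the chord formula.
s = (y2 - y1) / (x2 - x1) = (9) / (3) mod 19 = 3
x3 = s^2 - x1 - x2 mod 19 = 3^2 - 6 - 9 = 13
y3 = s (x1 - x3) - y1 mod 19 = 3 * (6 - 13) - 6 = 11

P + Q = (13, 11)


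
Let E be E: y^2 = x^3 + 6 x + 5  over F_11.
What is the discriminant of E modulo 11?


4 a^3 + 27 b^2 = 4*6^3 + 27*5^2 = 864 + 675 = 1539
Delta = -16 * (1539) = -24624
Delta mod 11 = 5

Delta = 5 (mod 11)


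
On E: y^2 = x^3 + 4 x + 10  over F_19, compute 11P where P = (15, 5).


k = 11 = 1011_2 (binary, LSB first: 1101)
Double-and-add from P = (15, 5):
  bit 0 = 1: acc = O + (15, 5) = (15, 5)
  bit 1 = 1: acc = (15, 5) + (13, 13) = (7, 1)
  bit 2 = 0: acc unchanged = (7, 1)
  bit 3 = 1: acc = (7, 1) + (16, 3) = (12, 0)

11P = (12, 0)


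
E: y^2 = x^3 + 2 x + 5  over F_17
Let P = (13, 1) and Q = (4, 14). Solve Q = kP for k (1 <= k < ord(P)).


Enumerate multiples of P until we hit Q = (4, 14):
  1P = (13, 1)
  2P = (4, 3)
  3P = (16, 11)
  4P = (1, 5)
  5P = (5, 2)
  6P = (3, 2)
  7P = (9, 2)
  8P = (11, 7)
  9P = (2, 0)
  10P = (11, 10)
  11P = (9, 15)
  12P = (3, 15)
  13P = (5, 15)
  14P = (1, 12)
  15P = (16, 6)
  16P = (4, 14)
Match found at i = 16.

k = 16


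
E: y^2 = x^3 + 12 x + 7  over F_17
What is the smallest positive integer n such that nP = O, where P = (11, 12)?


Compute successive multiples of P until we hit O:
  1P = (11, 12)
  2P = (3, 11)
  3P = (7, 14)
  4P = (12, 14)
  5P = (15, 14)
  6P = (4, 0)
  7P = (15, 3)
  8P = (12, 3)
  ... (continuing to 12P)
  12P = O

ord(P) = 12


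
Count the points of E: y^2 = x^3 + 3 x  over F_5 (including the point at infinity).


For each x in F_5, count y with y^2 = x^3 + 3 x + 0 mod 5:
  x = 0: RHS = 0, y in [0]  -> 1 point(s)
  x = 1: RHS = 4, y in [2, 3]  -> 2 point(s)
  x = 2: RHS = 4, y in [2, 3]  -> 2 point(s)
  x = 3: RHS = 1, y in [1, 4]  -> 2 point(s)
  x = 4: RHS = 1, y in [1, 4]  -> 2 point(s)
Affine points: 9. Add the point at infinity: total = 10.

#E(F_5) = 10


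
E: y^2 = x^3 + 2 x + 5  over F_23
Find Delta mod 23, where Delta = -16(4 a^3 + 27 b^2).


4 a^3 + 27 b^2 = 4*2^3 + 27*5^2 = 32 + 675 = 707
Delta = -16 * (707) = -11312
Delta mod 23 = 4

Delta = 4 (mod 23)


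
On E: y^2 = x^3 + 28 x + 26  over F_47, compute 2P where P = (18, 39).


Doubling: s = (3 x1^2 + a) / (2 y1)
s = (3*18^2 + 28) / (2*39) mod 47 = 8
x3 = s^2 - 2 x1 mod 47 = 8^2 - 2*18 = 28
y3 = s (x1 - x3) - y1 mod 47 = 8 * (18 - 28) - 39 = 22

2P = (28, 22)


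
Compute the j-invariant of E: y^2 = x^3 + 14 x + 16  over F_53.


Delta = -16(4 a^3 + 27 b^2) mod 53 = 45
-1728 * (4 a)^3 = -1728 * (4*14)^3 mod 53 = 37
j = 37 * 45^(-1) mod 53 = 2

j = 2 (mod 53)


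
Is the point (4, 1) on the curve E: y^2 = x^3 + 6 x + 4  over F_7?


Check whether y^2 = x^3 + 6 x + 4 (mod 7) for (x, y) = (4, 1).
LHS: y^2 = 1^2 mod 7 = 1
RHS: x^3 + 6 x + 4 = 4^3 + 6*4 + 4 mod 7 = 1
LHS = RHS

Yes, on the curve


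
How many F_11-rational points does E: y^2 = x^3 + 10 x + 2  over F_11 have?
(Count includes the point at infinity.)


For each x in F_11, count y with y^2 = x^3 + 10 x + 2 mod 11:
  x = 3: RHS = 4, y in [2, 9]  -> 2 point(s)
  x = 5: RHS = 1, y in [1, 10]  -> 2 point(s)
  x = 6: RHS = 3, y in [5, 6]  -> 2 point(s)
  x = 8: RHS = 0, y in [0]  -> 1 point(s)
Affine points: 7. Add the point at infinity: total = 8.

#E(F_11) = 8


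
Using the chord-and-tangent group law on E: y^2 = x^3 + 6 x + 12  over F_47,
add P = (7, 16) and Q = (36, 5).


P != Q, so use the chord formula.
s = (y2 - y1) / (x2 - x1) = (36) / (29) mod 47 = 45
x3 = s^2 - x1 - x2 mod 47 = 45^2 - 7 - 36 = 8
y3 = s (x1 - x3) - y1 mod 47 = 45 * (7 - 8) - 16 = 33

P + Q = (8, 33)


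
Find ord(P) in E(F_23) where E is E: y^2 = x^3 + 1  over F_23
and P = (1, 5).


Compute successive multiples of P until we hit O:
  1P = (1, 5)
  2P = (2, 20)
  3P = (15, 15)
  4P = (0, 22)
  5P = (12, 21)
  6P = (22, 0)
  7P = (12, 2)
  8P = (0, 1)
  ... (continuing to 12P)
  12P = O

ord(P) = 12


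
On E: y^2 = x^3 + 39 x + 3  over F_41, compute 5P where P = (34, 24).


k = 5 = 101_2 (binary, LSB first: 101)
Double-and-add from P = (34, 24):
  bit 0 = 1: acc = O + (34, 24) = (34, 24)
  bit 1 = 0: acc unchanged = (34, 24)
  bit 2 = 1: acc = (34, 24) + (6, 24) = (1, 17)

5P = (1, 17)


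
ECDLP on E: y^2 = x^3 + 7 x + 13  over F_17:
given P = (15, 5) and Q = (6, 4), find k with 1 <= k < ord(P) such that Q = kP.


Enumerate multiples of P until we hit Q = (6, 4):
  1P = (15, 5)
  2P = (2, 1)
  3P = (1, 15)
  4P = (14, 4)
  5P = (6, 4)
Match found at i = 5.

k = 5


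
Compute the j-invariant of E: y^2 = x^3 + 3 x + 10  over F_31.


Delta = -16(4 a^3 + 27 b^2) mod 31 = 22
-1728 * (4 a)^3 = -1728 * (4*3)^3 mod 31 = 29
j = 29 * 22^(-1) mod 31 = 14

j = 14 (mod 31)


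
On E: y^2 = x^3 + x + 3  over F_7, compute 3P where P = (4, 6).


k = 3 = 11_2 (binary, LSB first: 11)
Double-and-add from P = (4, 6):
  bit 0 = 1: acc = O + (4, 6) = (4, 6)
  bit 1 = 1: acc = (4, 6) + (6, 1) = (5, 0)

3P = (5, 0)


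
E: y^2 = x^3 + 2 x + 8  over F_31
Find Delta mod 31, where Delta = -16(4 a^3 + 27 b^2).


4 a^3 + 27 b^2 = 4*2^3 + 27*8^2 = 32 + 1728 = 1760
Delta = -16 * (1760) = -28160
Delta mod 31 = 19

Delta = 19 (mod 31)


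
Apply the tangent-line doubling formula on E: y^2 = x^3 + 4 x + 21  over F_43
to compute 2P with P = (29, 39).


Doubling: s = (3 x1^2 + a) / (2 y1)
s = (3*29^2 + 4) / (2*39) mod 43 = 12
x3 = s^2 - 2 x1 mod 43 = 12^2 - 2*29 = 0
y3 = s (x1 - x3) - y1 mod 43 = 12 * (29 - 0) - 39 = 8

2P = (0, 8)


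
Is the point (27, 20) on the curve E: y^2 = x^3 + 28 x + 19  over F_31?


Check whether y^2 = x^3 + 28 x + 19 (mod 31) for (x, y) = (27, 20).
LHS: y^2 = 20^2 mod 31 = 28
RHS: x^3 + 28 x + 19 = 27^3 + 28*27 + 19 mod 31 = 29
LHS != RHS

No, not on the curve


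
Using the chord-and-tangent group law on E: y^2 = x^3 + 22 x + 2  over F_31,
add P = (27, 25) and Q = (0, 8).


P != Q, so use the chord formula.
s = (y2 - y1) / (x2 - x1) = (14) / (4) mod 31 = 19
x3 = s^2 - x1 - x2 mod 31 = 19^2 - 27 - 0 = 24
y3 = s (x1 - x3) - y1 mod 31 = 19 * (27 - 24) - 25 = 1

P + Q = (24, 1)


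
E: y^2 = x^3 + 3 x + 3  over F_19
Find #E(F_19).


For each x in F_19, count y with y^2 = x^3 + 3 x + 3 mod 19:
  x = 1: RHS = 7, y in [8, 11]  -> 2 point(s)
  x = 2: RHS = 17, y in [6, 13]  -> 2 point(s)
  x = 3: RHS = 1, y in [1, 18]  -> 2 point(s)
  x = 6: RHS = 9, y in [3, 16]  -> 2 point(s)
  x = 7: RHS = 6, y in [5, 14]  -> 2 point(s)
  x = 8: RHS = 7, y in [8, 11]  -> 2 point(s)
  x = 10: RHS = 7, y in [8, 11]  -> 2 point(s)
  x = 12: RHS = 0, y in [0]  -> 1 point(s)
  x = 13: RHS = 16, y in [4, 15]  -> 2 point(s)
  x = 16: RHS = 5, y in [9, 10]  -> 2 point(s)
Affine points: 19. Add the point at infinity: total = 20.

#E(F_19) = 20


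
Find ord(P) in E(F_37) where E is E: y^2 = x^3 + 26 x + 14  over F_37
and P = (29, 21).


Compute successive multiples of P until we hit O:
  1P = (29, 21)
  2P = (27, 7)
  3P = (30, 9)
  4P = (11, 22)
  5P = (1, 35)
  6P = (35, 19)
  7P = (6, 33)
  8P = (5, 26)
  ... (continuing to 20P)
  20P = O

ord(P) = 20


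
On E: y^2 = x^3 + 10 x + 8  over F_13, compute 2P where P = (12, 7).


Doubling: s = (3 x1^2 + a) / (2 y1)
s = (3*12^2 + 10) / (2*7) mod 13 = 0
x3 = s^2 - 2 x1 mod 13 = 0^2 - 2*12 = 2
y3 = s (x1 - x3) - y1 mod 13 = 0 * (12 - 2) - 7 = 6

2P = (2, 6)


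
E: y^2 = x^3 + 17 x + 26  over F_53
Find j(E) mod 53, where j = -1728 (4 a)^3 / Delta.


Delta = -16(4 a^3 + 27 b^2) mod 53 = 15
-1728 * (4 a)^3 = -1728 * (4*17)^3 mod 53 = 14
j = 14 * 15^(-1) mod 53 = 8

j = 8 (mod 53)


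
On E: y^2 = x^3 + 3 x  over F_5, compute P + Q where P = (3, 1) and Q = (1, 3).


P != Q, so use the chord formula.
s = (y2 - y1) / (x2 - x1) = (2) / (3) mod 5 = 4
x3 = s^2 - x1 - x2 mod 5 = 4^2 - 3 - 1 = 2
y3 = s (x1 - x3) - y1 mod 5 = 4 * (3 - 2) - 1 = 3

P + Q = (2, 3)


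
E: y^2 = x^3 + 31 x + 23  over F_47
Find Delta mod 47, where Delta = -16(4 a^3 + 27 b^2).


4 a^3 + 27 b^2 = 4*31^3 + 27*23^2 = 119164 + 14283 = 133447
Delta = -16 * (133447) = -2135152
Delta mod 47 = 11

Delta = 11 (mod 47)


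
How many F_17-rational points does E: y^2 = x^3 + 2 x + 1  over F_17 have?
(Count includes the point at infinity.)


For each x in F_17, count y with y^2 = x^3 + 2 x + 1 mod 17:
  x = 0: RHS = 1, y in [1, 16]  -> 2 point(s)
  x = 1: RHS = 4, y in [2, 15]  -> 2 point(s)
  x = 2: RHS = 13, y in [8, 9]  -> 2 point(s)
  x = 3: RHS = 0, y in [0]  -> 1 point(s)
  x = 5: RHS = 0, y in [0]  -> 1 point(s)
  x = 6: RHS = 8, y in [5, 12]  -> 2 point(s)
  x = 7: RHS = 1, y in [1, 16]  -> 2 point(s)
  x = 8: RHS = 2, y in [6, 11]  -> 2 point(s)
  x = 9: RHS = 0, y in [0]  -> 1 point(s)
  x = 10: RHS = 1, y in [1, 16]  -> 2 point(s)
  x = 12: RHS = 2, y in [6, 11]  -> 2 point(s)
  x = 14: RHS = 2, y in [6, 11]  -> 2 point(s)
  x = 16: RHS = 15, y in [7, 10]  -> 2 point(s)
Affine points: 23. Add the point at infinity: total = 24.

#E(F_17) = 24


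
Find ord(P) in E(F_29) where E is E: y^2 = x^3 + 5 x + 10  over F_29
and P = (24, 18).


Compute successive multiples of P until we hit O:
  1P = (24, 18)
  2P = (11, 27)
  3P = (1, 4)
  4P = (3, 20)
  5P = (22, 26)
  6P = (28, 27)
  7P = (2, 17)
  8P = (19, 2)
  ... (continuing to 38P)
  38P = O

ord(P) = 38


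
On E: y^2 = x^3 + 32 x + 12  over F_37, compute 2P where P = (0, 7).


k = 2 = 10_2 (binary, LSB first: 01)
Double-and-add from P = (0, 7):
  bit 0 = 0: acc unchanged = O
  bit 1 = 1: acc = O + (9, 20) = (9, 20)

2P = (9, 20)


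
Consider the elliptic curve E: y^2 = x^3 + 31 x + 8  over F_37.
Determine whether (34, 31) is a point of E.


Check whether y^2 = x^3 + 31 x + 8 (mod 37) for (x, y) = (34, 31).
LHS: y^2 = 31^2 mod 37 = 36
RHS: x^3 + 31 x + 8 = 34^3 + 31*34 + 8 mod 37 = 36
LHS = RHS

Yes, on the curve


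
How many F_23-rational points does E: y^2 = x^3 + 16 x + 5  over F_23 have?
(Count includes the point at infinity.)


For each x in F_23, count y with y^2 = x^3 + 16 x + 5 mod 23:
  x = 4: RHS = 18, y in [8, 15]  -> 2 point(s)
  x = 5: RHS = 3, y in [7, 16]  -> 2 point(s)
  x = 6: RHS = 18, y in [8, 15]  -> 2 point(s)
  x = 7: RHS = 0, y in [0]  -> 1 point(s)
  x = 8: RHS = 1, y in [1, 22]  -> 2 point(s)
  x = 9: RHS = 4, y in [2, 21]  -> 2 point(s)
  x = 12: RHS = 16, y in [4, 19]  -> 2 point(s)
  x = 13: RHS = 18, y in [8, 15]  -> 2 point(s)
  x = 14: RHS = 6, y in [11, 12]  -> 2 point(s)
  x = 15: RHS = 9, y in [3, 20]  -> 2 point(s)
Affine points: 19. Add the point at infinity: total = 20.

#E(F_23) = 20


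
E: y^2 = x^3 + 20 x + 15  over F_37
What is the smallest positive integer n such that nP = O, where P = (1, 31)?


Compute successive multiples of P until we hit O:
  1P = (1, 31)
  2P = (23, 5)
  3P = (4, 23)
  4P = (35, 35)
  5P = (11, 7)
  6P = (13, 20)
  7P = (2, 10)
  8P = (31, 7)
  ... (continuing to 40P)
  40P = O

ord(P) = 40


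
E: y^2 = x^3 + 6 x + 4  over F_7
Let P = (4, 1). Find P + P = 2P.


Doubling: s = (3 x1^2 + a) / (2 y1)
s = (3*4^2 + 6) / (2*1) mod 7 = 6
x3 = s^2 - 2 x1 mod 7 = 6^2 - 2*4 = 0
y3 = s (x1 - x3) - y1 mod 7 = 6 * (4 - 0) - 1 = 2

2P = (0, 2)


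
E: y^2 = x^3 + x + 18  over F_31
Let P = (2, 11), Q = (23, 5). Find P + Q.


P != Q, so use the chord formula.
s = (y2 - y1) / (x2 - x1) = (25) / (21) mod 31 = 13
x3 = s^2 - x1 - x2 mod 31 = 13^2 - 2 - 23 = 20
y3 = s (x1 - x3) - y1 mod 31 = 13 * (2 - 20) - 11 = 3

P + Q = (20, 3)


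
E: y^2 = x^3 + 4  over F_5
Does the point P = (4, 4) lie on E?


Check whether y^2 = x^3 + 0 x + 4 (mod 5) for (x, y) = (4, 4).
LHS: y^2 = 4^2 mod 5 = 1
RHS: x^3 + 0 x + 4 = 4^3 + 0*4 + 4 mod 5 = 3
LHS != RHS

No, not on the curve


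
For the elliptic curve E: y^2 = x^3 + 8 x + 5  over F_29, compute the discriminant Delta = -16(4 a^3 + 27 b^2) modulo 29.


4 a^3 + 27 b^2 = 4*8^3 + 27*5^2 = 2048 + 675 = 2723
Delta = -16 * (2723) = -43568
Delta mod 29 = 19

Delta = 19 (mod 29)


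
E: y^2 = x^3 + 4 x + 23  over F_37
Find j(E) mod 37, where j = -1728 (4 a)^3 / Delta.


Delta = -16(4 a^3 + 27 b^2) mod 37 = 32
-1728 * (4 a)^3 = -1728 * (4*4)^3 mod 37 = 27
j = 27 * 32^(-1) mod 37 = 2

j = 2 (mod 37)


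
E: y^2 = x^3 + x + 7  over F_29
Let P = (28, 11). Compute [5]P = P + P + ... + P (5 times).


k = 5 = 101_2 (binary, LSB first: 101)
Double-and-add from P = (28, 11):
  bit 0 = 1: acc = O + (28, 11) = (28, 11)
  bit 1 = 0: acc unchanged = (28, 11)
  bit 2 = 1: acc = (28, 11) + (0, 6) = (26, 8)

5P = (26, 8)


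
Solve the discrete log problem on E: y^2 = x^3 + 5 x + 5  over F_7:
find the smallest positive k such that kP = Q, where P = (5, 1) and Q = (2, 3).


Enumerate multiples of P until we hit Q = (2, 3):
  1P = (5, 1)
  2P = (1, 5)
  3P = (2, 3)
Match found at i = 3.

k = 3


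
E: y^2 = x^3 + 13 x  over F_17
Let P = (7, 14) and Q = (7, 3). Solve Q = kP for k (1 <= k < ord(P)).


Enumerate multiples of P until we hit Q = (7, 3):
  1P = (7, 14)
  2P = (2, 0)
  3P = (7, 3)
Match found at i = 3.

k = 3


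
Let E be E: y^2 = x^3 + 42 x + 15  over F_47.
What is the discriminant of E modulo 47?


4 a^3 + 27 b^2 = 4*42^3 + 27*15^2 = 296352 + 6075 = 302427
Delta = -16 * (302427) = -4838832
Delta mod 47 = 6

Delta = 6 (mod 47)


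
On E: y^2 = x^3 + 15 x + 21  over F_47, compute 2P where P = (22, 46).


Doubling: s = (3 x1^2 + a) / (2 y1)
s = (3*22^2 + 15) / (2*46) mod 47 = 42
x3 = s^2 - 2 x1 mod 47 = 42^2 - 2*22 = 28
y3 = s (x1 - x3) - y1 mod 47 = 42 * (22 - 28) - 46 = 31

2P = (28, 31)


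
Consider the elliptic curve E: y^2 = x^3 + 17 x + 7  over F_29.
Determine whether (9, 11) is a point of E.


Check whether y^2 = x^3 + 17 x + 7 (mod 29) for (x, y) = (9, 11).
LHS: y^2 = 11^2 mod 29 = 5
RHS: x^3 + 17 x + 7 = 9^3 + 17*9 + 7 mod 29 = 19
LHS != RHS

No, not on the curve


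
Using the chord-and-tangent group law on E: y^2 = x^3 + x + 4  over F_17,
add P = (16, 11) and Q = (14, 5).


P != Q, so use the chord formula.
s = (y2 - y1) / (x2 - x1) = (11) / (15) mod 17 = 3
x3 = s^2 - x1 - x2 mod 17 = 3^2 - 16 - 14 = 13
y3 = s (x1 - x3) - y1 mod 17 = 3 * (16 - 13) - 11 = 15

P + Q = (13, 15)


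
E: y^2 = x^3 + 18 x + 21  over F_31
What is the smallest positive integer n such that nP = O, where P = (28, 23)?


Compute successive multiples of P until we hit O:
  1P = (28, 23)
  2P = (15, 16)
  3P = (7, 5)
  4P = (29, 16)
  5P = (23, 4)
  6P = (18, 15)
  7P = (3, 28)
  8P = (5, 22)
  ... (continuing to 36P)
  36P = O

ord(P) = 36


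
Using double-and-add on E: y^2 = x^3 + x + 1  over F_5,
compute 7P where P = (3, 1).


k = 7 = 111_2 (binary, LSB first: 111)
Double-and-add from P = (3, 1):
  bit 0 = 1: acc = O + (3, 1) = (3, 1)
  bit 1 = 1: acc = (3, 1) + (0, 1) = (2, 4)
  bit 2 = 1: acc = (2, 4) + (4, 2) = (0, 4)

7P = (0, 4)


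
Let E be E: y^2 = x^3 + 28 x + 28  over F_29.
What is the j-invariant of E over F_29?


Delta = -16(4 a^3 + 27 b^2) mod 29 = 9
-1728 * (4 a)^3 = -1728 * (4*28)^3 mod 29 = 15
j = 15 * 9^(-1) mod 29 = 21

j = 21 (mod 29)


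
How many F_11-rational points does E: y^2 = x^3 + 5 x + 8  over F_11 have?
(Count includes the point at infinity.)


For each x in F_11, count y with y^2 = x^3 + 5 x + 8 mod 11:
  x = 1: RHS = 3, y in [5, 6]  -> 2 point(s)
  x = 2: RHS = 4, y in [2, 9]  -> 2 point(s)
  x = 4: RHS = 4, y in [2, 9]  -> 2 point(s)
  x = 5: RHS = 4, y in [2, 9]  -> 2 point(s)
  x = 6: RHS = 1, y in [1, 10]  -> 2 point(s)
  x = 7: RHS = 1, y in [1, 10]  -> 2 point(s)
  x = 9: RHS = 1, y in [1, 10]  -> 2 point(s)
Affine points: 14. Add the point at infinity: total = 15.

#E(F_11) = 15


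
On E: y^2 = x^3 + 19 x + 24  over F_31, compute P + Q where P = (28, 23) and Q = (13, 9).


P != Q, so use the chord formula.
s = (y2 - y1) / (x2 - x1) = (17) / (16) mod 31 = 3
x3 = s^2 - x1 - x2 mod 31 = 3^2 - 28 - 13 = 30
y3 = s (x1 - x3) - y1 mod 31 = 3 * (28 - 30) - 23 = 2

P + Q = (30, 2)


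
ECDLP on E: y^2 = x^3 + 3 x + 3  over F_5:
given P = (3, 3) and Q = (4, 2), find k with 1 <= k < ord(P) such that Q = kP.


Enumerate multiples of P until we hit Q = (4, 2):
  1P = (3, 3)
  2P = (4, 2)
Match found at i = 2.

k = 2


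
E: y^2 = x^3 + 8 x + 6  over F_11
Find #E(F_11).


For each x in F_11, count y with y^2 = x^3 + 8 x + 6 mod 11:
  x = 1: RHS = 4, y in [2, 9]  -> 2 point(s)
  x = 4: RHS = 3, y in [5, 6]  -> 2 point(s)
  x = 7: RHS = 9, y in [3, 8]  -> 2 point(s)
  x = 9: RHS = 4, y in [2, 9]  -> 2 point(s)
Affine points: 8. Add the point at infinity: total = 9.

#E(F_11) = 9


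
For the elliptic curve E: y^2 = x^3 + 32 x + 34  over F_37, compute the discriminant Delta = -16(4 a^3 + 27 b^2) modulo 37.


4 a^3 + 27 b^2 = 4*32^3 + 27*34^2 = 131072 + 31212 = 162284
Delta = -16 * (162284) = -2596544
Delta mod 37 = 5

Delta = 5 (mod 37)


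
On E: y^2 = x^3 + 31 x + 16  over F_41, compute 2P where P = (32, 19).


Doubling: s = (3 x1^2 + a) / (2 y1)
s = (3*32^2 + 31) / (2*19) mod 41 = 18
x3 = s^2 - 2 x1 mod 41 = 18^2 - 2*32 = 14
y3 = s (x1 - x3) - y1 mod 41 = 18 * (32 - 14) - 19 = 18

2P = (14, 18)


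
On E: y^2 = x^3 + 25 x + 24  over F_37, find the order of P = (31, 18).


Compute successive multiples of P until we hit O:
  1P = (31, 18)
  2P = (15, 0)
  3P = (31, 19)
  4P = O

ord(P) = 4


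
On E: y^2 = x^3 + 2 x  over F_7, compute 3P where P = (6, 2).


k = 3 = 11_2 (binary, LSB first: 11)
Double-and-add from P = (6, 2):
  bit 0 = 1: acc = O + (6, 2) = (6, 2)
  bit 1 = 1: acc = (6, 2) + (4, 4) = (5, 4)

3P = (5, 4)


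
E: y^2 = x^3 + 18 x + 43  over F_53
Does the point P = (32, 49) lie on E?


Check whether y^2 = x^3 + 18 x + 43 (mod 53) for (x, y) = (32, 49).
LHS: y^2 = 49^2 mod 53 = 16
RHS: x^3 + 18 x + 43 = 32^3 + 18*32 + 43 mod 53 = 50
LHS != RHS

No, not on the curve


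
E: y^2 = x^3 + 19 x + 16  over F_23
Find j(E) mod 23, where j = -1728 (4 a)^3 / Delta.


Delta = -16(4 a^3 + 27 b^2) mod 23 = 17
-1728 * (4 a)^3 = -1728 * (4*19)^3 mod 23 = 6
j = 6 * 17^(-1) mod 23 = 22

j = 22 (mod 23)


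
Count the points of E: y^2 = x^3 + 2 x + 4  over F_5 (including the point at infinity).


For each x in F_5, count y with y^2 = x^3 + 2 x + 4 mod 5:
  x = 0: RHS = 4, y in [2, 3]  -> 2 point(s)
  x = 2: RHS = 1, y in [1, 4]  -> 2 point(s)
  x = 4: RHS = 1, y in [1, 4]  -> 2 point(s)
Affine points: 6. Add the point at infinity: total = 7.

#E(F_5) = 7


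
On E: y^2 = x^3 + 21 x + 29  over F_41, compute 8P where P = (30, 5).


k = 8 = 1000_2 (binary, LSB first: 0001)
Double-and-add from P = (30, 5):
  bit 0 = 0: acc unchanged = O
  bit 1 = 0: acc unchanged = O
  bit 2 = 0: acc unchanged = O
  bit 3 = 1: acc = O + (16, 22) = (16, 22)

8P = (16, 22)


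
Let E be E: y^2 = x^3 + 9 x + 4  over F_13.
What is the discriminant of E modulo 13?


4 a^3 + 27 b^2 = 4*9^3 + 27*4^2 = 2916 + 432 = 3348
Delta = -16 * (3348) = -53568
Delta mod 13 = 5

Delta = 5 (mod 13)


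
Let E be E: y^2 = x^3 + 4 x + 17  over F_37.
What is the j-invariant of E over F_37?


Delta = -16(4 a^3 + 27 b^2) mod 37 = 1
-1728 * (4 a)^3 = -1728 * (4*4)^3 mod 37 = 27
j = 27 * 1^(-1) mod 37 = 27

j = 27 (mod 37)


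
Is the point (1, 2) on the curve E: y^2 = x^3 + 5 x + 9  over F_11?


Check whether y^2 = x^3 + 5 x + 9 (mod 11) for (x, y) = (1, 2).
LHS: y^2 = 2^2 mod 11 = 4
RHS: x^3 + 5 x + 9 = 1^3 + 5*1 + 9 mod 11 = 4
LHS = RHS

Yes, on the curve


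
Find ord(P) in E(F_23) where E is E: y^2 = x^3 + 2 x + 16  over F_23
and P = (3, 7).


Compute successive multiples of P until we hit O:
  1P = (3, 7)
  2P = (20, 12)
  3P = (9, 21)
  4P = (19, 17)
  5P = (19, 6)
  6P = (9, 2)
  7P = (20, 11)
  8P = (3, 16)
  ... (continuing to 9P)
  9P = O

ord(P) = 9


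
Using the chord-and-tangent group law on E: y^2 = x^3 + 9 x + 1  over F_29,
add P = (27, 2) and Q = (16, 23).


P != Q, so use the chord formula.
s = (y2 - y1) / (x2 - x1) = (21) / (18) mod 29 = 6
x3 = s^2 - x1 - x2 mod 29 = 6^2 - 27 - 16 = 22
y3 = s (x1 - x3) - y1 mod 29 = 6 * (27 - 22) - 2 = 28

P + Q = (22, 28)


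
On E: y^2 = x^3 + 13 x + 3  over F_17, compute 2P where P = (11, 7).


Doubling: s = (3 x1^2 + a) / (2 y1)
s = (3*11^2 + 13) / (2*7) mod 17 = 5
x3 = s^2 - 2 x1 mod 17 = 5^2 - 2*11 = 3
y3 = s (x1 - x3) - y1 mod 17 = 5 * (11 - 3) - 7 = 16

2P = (3, 16)


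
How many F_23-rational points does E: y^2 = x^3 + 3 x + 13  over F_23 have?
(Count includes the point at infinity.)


For each x in F_23, count y with y^2 = x^3 + 3 x + 13 mod 23:
  x = 0: RHS = 13, y in [6, 17]  -> 2 point(s)
  x = 2: RHS = 4, y in [2, 21]  -> 2 point(s)
  x = 3: RHS = 3, y in [7, 16]  -> 2 point(s)
  x = 7: RHS = 9, y in [3, 20]  -> 2 point(s)
  x = 10: RHS = 8, y in [10, 13]  -> 2 point(s)
  x = 12: RHS = 6, y in [11, 12]  -> 2 point(s)
  x = 13: RHS = 18, y in [8, 15]  -> 2 point(s)
  x = 14: RHS = 16, y in [4, 19]  -> 2 point(s)
  x = 15: RHS = 6, y in [11, 12]  -> 2 point(s)
  x = 17: RHS = 9, y in [3, 20]  -> 2 point(s)
  x = 19: RHS = 6, y in [11, 12]  -> 2 point(s)
  x = 20: RHS = 0, y in [0]  -> 1 point(s)
  x = 22: RHS = 9, y in [3, 20]  -> 2 point(s)
Affine points: 25. Add the point at infinity: total = 26.

#E(F_23) = 26


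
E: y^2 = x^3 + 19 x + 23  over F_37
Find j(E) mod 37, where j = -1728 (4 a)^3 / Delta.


Delta = -16(4 a^3 + 27 b^2) mod 37 = 13
-1728 * (4 a)^3 = -1728 * (4*19)^3 mod 37 = 14
j = 14 * 13^(-1) mod 37 = 21

j = 21 (mod 37)


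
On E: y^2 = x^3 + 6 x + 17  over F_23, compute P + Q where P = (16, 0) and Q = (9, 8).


P != Q, so use the chord formula.
s = (y2 - y1) / (x2 - x1) = (8) / (16) mod 23 = 12
x3 = s^2 - x1 - x2 mod 23 = 12^2 - 16 - 9 = 4
y3 = s (x1 - x3) - y1 mod 23 = 12 * (16 - 4) - 0 = 6

P + Q = (4, 6)


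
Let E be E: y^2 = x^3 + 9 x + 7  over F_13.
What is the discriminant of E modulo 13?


4 a^3 + 27 b^2 = 4*9^3 + 27*7^2 = 2916 + 1323 = 4239
Delta = -16 * (4239) = -67824
Delta mod 13 = 10

Delta = 10 (mod 13)


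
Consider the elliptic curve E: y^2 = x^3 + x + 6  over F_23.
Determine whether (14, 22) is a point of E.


Check whether y^2 = x^3 + 1 x + 6 (mod 23) for (x, y) = (14, 22).
LHS: y^2 = 22^2 mod 23 = 1
RHS: x^3 + 1 x + 6 = 14^3 + 1*14 + 6 mod 23 = 4
LHS != RHS

No, not on the curve


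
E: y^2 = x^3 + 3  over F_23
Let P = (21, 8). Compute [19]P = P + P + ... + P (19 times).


k = 19 = 10011_2 (binary, LSB first: 11001)
Double-and-add from P = (21, 8):
  bit 0 = 1: acc = O + (21, 8) = (21, 8)
  bit 1 = 1: acc = (21, 8) + (6, 9) = (5, 17)
  bit 2 = 0: acc unchanged = (5, 17)
  bit 3 = 0: acc unchanged = (5, 17)
  bit 4 = 1: acc = (5, 17) + (0, 16) = (7, 1)

19P = (7, 1)


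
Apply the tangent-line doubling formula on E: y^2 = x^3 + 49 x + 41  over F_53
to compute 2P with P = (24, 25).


Doubling: s = (3 x1^2 + a) / (2 y1)
s = (3*24^2 + 49) / (2*25) mod 53 = 26
x3 = s^2 - 2 x1 mod 53 = 26^2 - 2*24 = 45
y3 = s (x1 - x3) - y1 mod 53 = 26 * (24 - 45) - 25 = 12

2P = (45, 12)


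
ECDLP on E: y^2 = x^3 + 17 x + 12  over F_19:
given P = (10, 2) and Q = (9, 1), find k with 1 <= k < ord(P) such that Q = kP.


Enumerate multiples of P until we hit Q = (9, 1):
  1P = (10, 2)
  2P = (6, 11)
  3P = (14, 7)
  4P = (12, 5)
  5P = (4, 7)
  6P = (2, 4)
  7P = (13, 13)
  8P = (1, 12)
  9P = (9, 18)
  10P = (9, 1)
Match found at i = 10.

k = 10
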